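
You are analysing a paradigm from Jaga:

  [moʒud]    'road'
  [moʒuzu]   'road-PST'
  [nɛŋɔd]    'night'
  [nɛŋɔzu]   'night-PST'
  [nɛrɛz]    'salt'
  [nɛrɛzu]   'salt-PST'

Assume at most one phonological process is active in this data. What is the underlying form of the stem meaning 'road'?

/moʒud/

In [moʒud] and [moʒuzu] the final segment of 'road' alternates: [d] ~ [z].
But 'salt' keeps [z] in both environments ([nɛrɛz], [nɛrɛzu]), so there is no rule changing /z/ to [d] in isolation.
Therefore /d/ is basic and [z] is derived by intervocalic spirantization (voiced stops become fricatives between vowels).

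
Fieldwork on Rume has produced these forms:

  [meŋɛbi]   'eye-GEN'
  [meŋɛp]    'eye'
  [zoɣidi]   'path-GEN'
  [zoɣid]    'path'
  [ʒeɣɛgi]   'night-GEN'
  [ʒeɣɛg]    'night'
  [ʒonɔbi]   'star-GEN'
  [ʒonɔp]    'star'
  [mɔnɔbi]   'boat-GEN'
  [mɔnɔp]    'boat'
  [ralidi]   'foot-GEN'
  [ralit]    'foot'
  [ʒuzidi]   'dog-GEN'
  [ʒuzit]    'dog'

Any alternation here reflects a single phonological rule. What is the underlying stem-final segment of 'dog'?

/t/

In [ʒuzidi] and [ʒuzit] the final segment of 'dog' alternates: [d] ~ [t].
If /d/ were underlying and a rule turned it into [t] in isolation, 'path' would also alternate; but it has [d] in both [zoɣidi] and [zoɣid].
So /t/ is underlying, and a rule of intervocalic voicing — voiceless stops become voiced between vowels — gives [d].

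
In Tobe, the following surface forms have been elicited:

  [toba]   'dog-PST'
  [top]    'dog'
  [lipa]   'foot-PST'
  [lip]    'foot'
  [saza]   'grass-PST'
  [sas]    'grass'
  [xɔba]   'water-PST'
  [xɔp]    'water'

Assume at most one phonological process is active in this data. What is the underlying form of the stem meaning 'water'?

/xɔb/

'water' shows [b] ~ [p] at the end of the stem ([xɔba] vs [xɔp]).
Compare 'foot', with invariant [p] in [lipa] and [lip]: an analysis with underlying /p/ and a rule producing [b] before the PST suffix would wrongly predict alternation here too.
The underlying segment must be /b/; voiced obstruents become voiceless word-finally, yielding [p] there.
Hence 'water' is /xɔb/ underlyingly.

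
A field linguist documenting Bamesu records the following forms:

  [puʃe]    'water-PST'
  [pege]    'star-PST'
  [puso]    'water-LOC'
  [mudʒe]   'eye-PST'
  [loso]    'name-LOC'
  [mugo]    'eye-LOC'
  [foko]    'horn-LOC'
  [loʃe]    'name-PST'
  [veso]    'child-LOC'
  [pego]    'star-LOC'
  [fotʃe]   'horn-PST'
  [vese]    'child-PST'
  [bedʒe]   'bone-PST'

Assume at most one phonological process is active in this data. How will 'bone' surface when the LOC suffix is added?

[bego]

The root 'eye' surfaces as [mugo] and [mudʒe], with a stem-final [g] ~ [dʒ] alternation.
But 'star' keeps [g] in both environments ([pego], [pege]), so there is no rule changing /g/ to [dʒ] before the PST suffix.
So /dʒ/ is underlying, and a rule of depalatalization — palato-alveolar /tʃ/, /dʒ/ and /ʃ/ become [k], [g] and [s] when no front vowel follows — gives [g].
From [bedʒe] the stem 'bone' is /bedʒ/; when no front vowel follows this yields [bego].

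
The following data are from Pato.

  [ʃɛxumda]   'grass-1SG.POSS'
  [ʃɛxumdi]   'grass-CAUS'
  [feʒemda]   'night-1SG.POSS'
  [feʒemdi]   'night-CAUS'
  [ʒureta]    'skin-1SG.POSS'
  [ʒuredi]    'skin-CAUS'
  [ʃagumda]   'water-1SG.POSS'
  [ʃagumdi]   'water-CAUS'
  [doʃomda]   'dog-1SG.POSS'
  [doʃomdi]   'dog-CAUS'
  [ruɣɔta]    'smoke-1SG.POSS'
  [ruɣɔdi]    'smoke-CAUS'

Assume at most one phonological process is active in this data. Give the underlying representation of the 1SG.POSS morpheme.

/-ta/

The 1SG.POSS suffix surfaces as [-da] and [-ta], depending on the final segment of the stem.
The CAUS suffix, which begins with [d], is invariant after every stem; so [d] is not altered by any rule here.
So the underlying form is /-ta/, and voiceless stops become voiced after a nasal.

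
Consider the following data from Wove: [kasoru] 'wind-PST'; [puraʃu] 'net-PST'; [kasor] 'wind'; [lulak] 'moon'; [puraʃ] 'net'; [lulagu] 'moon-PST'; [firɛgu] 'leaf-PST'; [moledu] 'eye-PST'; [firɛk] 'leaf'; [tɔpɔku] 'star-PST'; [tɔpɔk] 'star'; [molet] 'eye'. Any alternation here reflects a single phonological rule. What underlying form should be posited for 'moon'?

In [lulagu] and [lulak] the final segment of 'moon' alternates: [g] ~ [k].
But 'star' keeps [k] in both environments ([tɔpɔku], [tɔpɔk]), so there is no rule changing /k/ to [g] before the PST suffix.
The alternation reflects word-final obstruent devoicing: voiced obstruents become voiceless word-finally. /g/ is underlying.

/lulag/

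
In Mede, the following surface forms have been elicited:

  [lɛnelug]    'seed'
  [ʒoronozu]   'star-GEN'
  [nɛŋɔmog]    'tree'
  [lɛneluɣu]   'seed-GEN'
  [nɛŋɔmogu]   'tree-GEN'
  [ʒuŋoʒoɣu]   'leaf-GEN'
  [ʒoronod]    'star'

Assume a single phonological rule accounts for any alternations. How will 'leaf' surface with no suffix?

[ʒuŋoʒog]

The stem for 'seed' ends in [ɣ] in [lɛneluɣu] but [g] in [lɛnelug].
Compare 'tree', with invariant [g] in [nɛŋɔmogu] and [nɛŋɔmog]: an analysis with underlying /g/ and a rule producing [ɣ] before the GEN suffix would wrongly predict alternation here too.
The alternation reflects word-final hardening: voiced fricatives become stops word-finally. /ɣ/ is underlying.
From [ʒuŋoʒoɣu] the stem 'leaf' is /ʒuŋoʒoɣ/; word-finally this yields [ʒuŋoʒog].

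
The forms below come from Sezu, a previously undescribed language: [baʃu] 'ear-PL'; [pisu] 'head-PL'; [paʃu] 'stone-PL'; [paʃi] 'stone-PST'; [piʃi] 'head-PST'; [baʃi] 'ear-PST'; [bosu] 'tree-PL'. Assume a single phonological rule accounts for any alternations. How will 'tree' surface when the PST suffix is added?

[boʃi]

The root 'head' surfaces as [piʃi] and [pisu], with a stem-final [ʃ] ~ [s] alternation.
The stem 'ear' ([baʃi], [baʃu]) shows [ʃ] unchanged in both environments, so [ʃ] cannot be basic with [s] derived before the PL suffix.
Therefore /s/ is basic and [ʃ] is derived by palatalization before a front vowel (/s/ becomes palato-alveolar [ʃ] before a front vowel).
From [bosu] the stem 'tree' is /bos/; before a front vowel this yields [boʃi].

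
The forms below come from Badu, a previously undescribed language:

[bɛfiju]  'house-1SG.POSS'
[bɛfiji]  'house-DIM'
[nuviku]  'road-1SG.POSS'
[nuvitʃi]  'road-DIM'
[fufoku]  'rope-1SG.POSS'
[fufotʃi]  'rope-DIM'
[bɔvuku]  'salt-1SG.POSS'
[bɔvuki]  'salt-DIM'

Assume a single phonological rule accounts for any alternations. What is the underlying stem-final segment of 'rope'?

/tʃ/

The stem for 'rope' ends in [k] in [fufoku] but [tʃ] in [fufotʃi].
But 'salt' keeps [k] in both environments ([bɔvuku], [bɔvuki]), so there is no rule changing /k/ to [tʃ] before the DIM suffix.
Therefore /tʃ/ is basic and [k] is derived by depalatalization (palato-alveolar /tʃ/ becomes [k] when no front vowel follows).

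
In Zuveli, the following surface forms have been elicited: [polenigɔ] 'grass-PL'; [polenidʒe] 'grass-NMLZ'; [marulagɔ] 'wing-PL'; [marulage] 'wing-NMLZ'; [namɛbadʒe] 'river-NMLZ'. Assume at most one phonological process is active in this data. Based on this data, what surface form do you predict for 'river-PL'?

The root 'grass' surfaces as [polenigɔ] and [polenidʒe], with a stem-final [g] ~ [dʒ] alternation.
But 'wing' keeps [g] in both environments ([marulagɔ], [marulage]), so there is no rule changing /g/ to [dʒ] before the NMLZ suffix.
Therefore /dʒ/ is basic and [g] is derived by depalatalization (palato-alveolar /dʒ/ becomes [g] when no front vowel follows).
The one attested form of 'river', [namɛbadʒe], shows underlying /namɛbadʒ/. Applying the same rule when no front vowel follows gives [namɛbagɔ].

[namɛbagɔ]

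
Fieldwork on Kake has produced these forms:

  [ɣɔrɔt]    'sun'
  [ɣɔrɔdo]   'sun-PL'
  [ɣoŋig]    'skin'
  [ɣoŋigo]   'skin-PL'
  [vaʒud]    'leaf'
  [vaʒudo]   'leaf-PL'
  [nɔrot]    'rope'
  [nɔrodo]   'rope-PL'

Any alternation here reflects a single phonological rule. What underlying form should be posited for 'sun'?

/ɣɔrɔt/

In [ɣɔrɔt] and [ɣɔrɔdo] the final segment of 'sun' alternates: [t] ~ [d].
But 'leaf' keeps [d] in both environments ([vaʒud], [vaʒudo]), so there is no rule changing /d/ to [t] in isolation.
The alternation reflects intervocalic voicing: voiceless stops become voiced between vowels. /t/ is underlying.
The underlying form of 'sun' is therefore /ɣɔrɔt/.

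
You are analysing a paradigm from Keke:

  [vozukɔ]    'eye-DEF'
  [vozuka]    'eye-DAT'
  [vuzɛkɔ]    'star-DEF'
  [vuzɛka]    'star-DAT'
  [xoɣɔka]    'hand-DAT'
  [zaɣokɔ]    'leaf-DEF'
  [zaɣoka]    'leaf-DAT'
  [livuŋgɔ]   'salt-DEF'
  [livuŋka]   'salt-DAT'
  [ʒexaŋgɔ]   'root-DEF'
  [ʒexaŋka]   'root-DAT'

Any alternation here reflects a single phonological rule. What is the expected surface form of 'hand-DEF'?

[xoɣɔkɔ]

The DEF suffix surfaces as [-gɔ] and [-kɔ], depending on the final segment of the stem.
The DAT suffix, which begins with [k], is invariant after every stem; so [k] is not altered by any rule here.
So the underlying form is /-gɔ/, and voiced stops become voiceless after a vowel.
After 'hand', which ends in a vowel, the suffix surfaces as [-kɔ], giving [xoɣɔkɔ].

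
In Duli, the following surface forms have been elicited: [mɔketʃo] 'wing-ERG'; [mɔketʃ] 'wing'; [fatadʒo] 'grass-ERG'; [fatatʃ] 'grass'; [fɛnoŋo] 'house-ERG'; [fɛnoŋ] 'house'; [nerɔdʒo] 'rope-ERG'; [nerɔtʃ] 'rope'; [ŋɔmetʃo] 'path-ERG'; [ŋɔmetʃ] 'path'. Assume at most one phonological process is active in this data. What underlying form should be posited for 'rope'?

/nerɔdʒ/

In [nerɔdʒo] and [nerɔtʃ] the final segment of 'rope' alternates: [dʒ] ~ [tʃ].
The stem 'path' ([ŋɔmetʃo], [ŋɔmetʃ]) shows [tʃ] unchanged in both environments, so [tʃ] cannot be basic with [dʒ] derived before the ERG suffix.
So /dʒ/ is underlying, and a rule of word-final obstruent devoicing — voiced obstruents become voiceless word-finally — gives [tʃ].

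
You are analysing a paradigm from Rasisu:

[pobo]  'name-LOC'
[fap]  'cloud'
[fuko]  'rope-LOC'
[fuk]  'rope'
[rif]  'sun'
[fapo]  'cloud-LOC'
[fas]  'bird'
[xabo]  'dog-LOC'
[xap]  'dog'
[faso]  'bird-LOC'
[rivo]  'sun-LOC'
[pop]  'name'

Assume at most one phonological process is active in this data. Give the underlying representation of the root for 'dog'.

/xab/

The root 'dog' surfaces as [xap] and [xabo], with a stem-final [p] ~ [b] alternation.
But 'cloud' keeps [p] in both environments ([fap], [fapo]), so there is no rule changing /p/ to [b] before the LOC suffix.
The underlying segment must be /b/; voiced obstruents become voiceless word-finally, yielding [p] there.
So 'dog' = /xab/.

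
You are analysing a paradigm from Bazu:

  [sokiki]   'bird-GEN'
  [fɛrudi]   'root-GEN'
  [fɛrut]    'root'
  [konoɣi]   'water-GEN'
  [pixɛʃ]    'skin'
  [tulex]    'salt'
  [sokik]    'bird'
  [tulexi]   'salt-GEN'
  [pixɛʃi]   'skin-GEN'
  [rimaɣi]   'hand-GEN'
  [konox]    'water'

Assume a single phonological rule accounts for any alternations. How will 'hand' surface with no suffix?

[rimax]

In [konox] and [konoɣi] the final segment of 'water' alternates: [x] ~ [ɣ].
If /x/ were underlying and a rule turned it into [ɣ] before the GEN suffix, 'salt' would also alternate; but it has [x] in both [tulex] and [tulexi].
Therefore /ɣ/ is basic and [x] is derived by word-final obstruent devoicing (voiced obstruents become voiceless word-finally).
From [rimaɣi] the stem 'hand' is /rimaɣ/; word-finally this yields [rimax].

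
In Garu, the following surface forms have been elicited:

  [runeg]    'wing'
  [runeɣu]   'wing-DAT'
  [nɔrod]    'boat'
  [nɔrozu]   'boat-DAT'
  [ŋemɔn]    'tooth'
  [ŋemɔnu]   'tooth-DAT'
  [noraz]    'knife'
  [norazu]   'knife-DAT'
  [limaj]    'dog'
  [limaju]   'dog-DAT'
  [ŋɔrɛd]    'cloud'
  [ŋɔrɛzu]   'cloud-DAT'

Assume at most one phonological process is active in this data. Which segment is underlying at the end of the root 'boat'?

The root 'boat' surfaces as [nɔrod] and [nɔrozu], with a stem-final [d] ~ [z] alternation.
If /z/ were underlying and a rule turned it into [d] in isolation, 'knife' would also alternate; but it has [z] in both [noraz] and [norazu].
Therefore /d/ is basic and [z] is derived by intervocalic spirantization (voiced stops become fricatives between vowels).

/d/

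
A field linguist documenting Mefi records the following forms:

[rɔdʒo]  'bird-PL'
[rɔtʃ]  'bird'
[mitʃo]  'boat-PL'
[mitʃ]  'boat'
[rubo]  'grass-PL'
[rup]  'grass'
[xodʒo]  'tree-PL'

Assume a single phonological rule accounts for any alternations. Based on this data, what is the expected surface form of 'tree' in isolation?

[xotʃ]

The stem for 'bird' ends in [dʒ] in [rɔdʒo] but [tʃ] in [rɔtʃ].
But 'boat' keeps [tʃ] in both environments ([mitʃo], [mitʃ]), so there is no rule changing /tʃ/ to [dʒ] before the PL suffix.
The alternation reflects word-final obstruent devoicing: voiced obstruents become voiceless word-finally. /dʒ/ is underlying.
From [xodʒo] the stem 'tree' is /xodʒ/; word-finally this yields [xotʃ].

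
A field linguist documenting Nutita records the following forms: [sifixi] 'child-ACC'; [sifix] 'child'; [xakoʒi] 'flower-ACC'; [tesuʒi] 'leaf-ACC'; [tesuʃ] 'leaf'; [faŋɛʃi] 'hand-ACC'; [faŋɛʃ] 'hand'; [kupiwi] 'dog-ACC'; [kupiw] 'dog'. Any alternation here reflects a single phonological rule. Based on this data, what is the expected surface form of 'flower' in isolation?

The root 'leaf' surfaces as [tesuʒi] and [tesuʃ], with a stem-final [ʒ] ~ [ʃ] alternation.
The stem 'hand' ([faŋɛʃi], [faŋɛʃ]) shows [ʃ] unchanged in both environments, so [ʃ] cannot be basic with [ʒ] derived before the ACC suffix.
So /ʒ/ is underlying, and a rule of word-final obstruent devoicing — voiced obstruents become voiceless word-finally — gives [ʃ].
The one attested form of 'flower', [xakoʒi], shows underlying /xakoʒ/. Applying the same rule word-finally gives [xakoʃ].

[xakoʃ]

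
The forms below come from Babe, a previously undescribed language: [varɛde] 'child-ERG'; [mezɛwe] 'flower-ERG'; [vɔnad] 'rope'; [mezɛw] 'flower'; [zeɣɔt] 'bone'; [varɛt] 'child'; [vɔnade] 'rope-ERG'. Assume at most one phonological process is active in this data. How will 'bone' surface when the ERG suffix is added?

The stem for 'child' ends in [d] in [varɛde] but [t] in [varɛt].
Compare 'rope', with invariant [d] in [vɔnade] and [vɔnad]: an analysis with underlying /d/ and a rule producing [t] in isolation would wrongly predict alternation here too.
The underlying segment must be /t/; voiceless stops become voiced between vowels, yielding [d] there.
The one attested form of 'bone', [zeɣɔt], shows underlying /zeɣɔt/. Applying the same rule between vowels gives [zeɣɔde].

[zeɣɔde]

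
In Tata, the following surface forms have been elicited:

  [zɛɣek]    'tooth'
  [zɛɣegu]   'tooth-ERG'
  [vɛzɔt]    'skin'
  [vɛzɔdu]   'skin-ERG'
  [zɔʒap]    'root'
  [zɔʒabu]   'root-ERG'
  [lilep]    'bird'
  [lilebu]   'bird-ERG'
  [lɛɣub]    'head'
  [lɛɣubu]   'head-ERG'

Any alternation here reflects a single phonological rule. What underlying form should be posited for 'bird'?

/lilep/

In [lilep] and [lilebu] the final segment of 'bird' alternates: [p] ~ [b].
But 'head' keeps [b] in both environments ([lɛɣub], [lɛɣubu]), so there is no rule changing /b/ to [p] in isolation.
Therefore /p/ is basic and [b] is derived by intervocalic voicing (voiceless stops become voiced between vowels).
The underlying form of 'bird' is therefore /lilep/.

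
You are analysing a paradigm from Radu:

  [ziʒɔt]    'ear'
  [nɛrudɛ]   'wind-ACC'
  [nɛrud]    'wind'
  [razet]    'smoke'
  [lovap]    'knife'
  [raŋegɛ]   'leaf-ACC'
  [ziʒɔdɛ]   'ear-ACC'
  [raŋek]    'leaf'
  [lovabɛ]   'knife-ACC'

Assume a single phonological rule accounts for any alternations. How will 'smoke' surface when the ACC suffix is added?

[razedɛ]

'ear' shows [d] ~ [t] at the end of the stem ([ziʒɔdɛ] vs [ziʒɔt]).
But 'wind' keeps [d] in both environments ([nɛrudɛ], [nɛrud]), so there is no rule changing /d/ to [t] in isolation.
The alternation reflects intervocalic voicing: voiceless stops become voiced between vowels. /t/ is underlying.
From [razet] the stem 'smoke' is /razet/; between vowels this yields [razedɛ].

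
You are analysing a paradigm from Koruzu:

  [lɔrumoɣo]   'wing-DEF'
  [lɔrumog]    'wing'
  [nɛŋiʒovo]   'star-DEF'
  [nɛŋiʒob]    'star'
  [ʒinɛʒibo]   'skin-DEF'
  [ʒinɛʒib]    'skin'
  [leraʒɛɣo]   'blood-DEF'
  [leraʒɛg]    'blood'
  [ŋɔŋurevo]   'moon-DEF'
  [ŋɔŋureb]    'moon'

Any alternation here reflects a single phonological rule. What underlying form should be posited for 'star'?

/nɛŋiʒov/

In [nɛŋiʒovo] and [nɛŋiʒob] the final segment of 'star' alternates: [v] ~ [b].
Compare 'skin', with invariant [b] in [ʒinɛʒibo] and [ʒinɛʒib]: an analysis with underlying /b/ and a rule producing [v] before the DEF suffix would wrongly predict alternation here too.
So /v/ is underlying, and a rule of word-final hardening — voiced fricatives become stops word-finally — gives [b].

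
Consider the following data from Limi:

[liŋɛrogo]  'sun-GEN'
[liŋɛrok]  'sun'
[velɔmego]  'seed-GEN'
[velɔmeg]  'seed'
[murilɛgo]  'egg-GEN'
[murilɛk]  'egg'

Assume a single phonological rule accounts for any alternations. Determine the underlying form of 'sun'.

/liŋɛrok/

'sun' shows [g] ~ [k] at the end of the stem ([liŋɛrogo] vs [liŋɛrok]).
The stem 'seed' ([velɔmego], [velɔmeg]) shows [g] unchanged in both environments, so [g] cannot be basic with [k] derived in isolation.
The alternation reflects intervocalic voicing: voiceless stops become voiced between vowels. /k/ is underlying.
Hence 'sun' is /liŋɛrok/ underlyingly.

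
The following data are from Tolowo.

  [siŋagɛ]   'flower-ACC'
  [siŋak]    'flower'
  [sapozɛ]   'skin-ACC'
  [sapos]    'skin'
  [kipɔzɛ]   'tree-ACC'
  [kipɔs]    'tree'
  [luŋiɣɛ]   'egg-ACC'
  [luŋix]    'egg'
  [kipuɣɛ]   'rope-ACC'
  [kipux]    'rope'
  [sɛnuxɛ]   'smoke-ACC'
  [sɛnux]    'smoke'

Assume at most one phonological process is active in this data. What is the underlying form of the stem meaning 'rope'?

/kipuɣ/

The stem for 'rope' ends in [ɣ] in [kipuɣɛ] but [x] in [kipux].
The stem 'smoke' ([sɛnuxɛ], [sɛnux]) shows [x] unchanged in both environments, so [x] cannot be basic with [ɣ] derived before the ACC suffix.
So /ɣ/ is underlying, and a rule of word-final obstruent devoicing — voiced obstruents become voiceless word-finally — gives [x].
The underlying form of 'rope' is therefore /kipuɣ/.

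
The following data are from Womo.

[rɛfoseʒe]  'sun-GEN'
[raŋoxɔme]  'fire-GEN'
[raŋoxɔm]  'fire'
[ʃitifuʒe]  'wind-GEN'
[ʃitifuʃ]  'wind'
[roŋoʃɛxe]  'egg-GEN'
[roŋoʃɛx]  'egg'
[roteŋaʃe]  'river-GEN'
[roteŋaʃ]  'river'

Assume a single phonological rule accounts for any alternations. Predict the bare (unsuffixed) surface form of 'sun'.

[rɛfoseʃ]

The root 'wind' surfaces as [ʃitifuʒe] and [ʃitifuʃ], with a stem-final [ʒ] ~ [ʃ] alternation.
But 'river' keeps [ʃ] in both environments ([roteŋaʃe], [roteŋaʃ]), so there is no rule changing /ʃ/ to [ʒ] before the GEN suffix.
Therefore /ʒ/ is basic and [ʃ] is derived by word-final obstruent devoicing (voiced obstruents become voiceless word-finally).
From [rɛfoseʒe] the stem 'sun' is /rɛfoseʒ/; word-finally this yields [rɛfoseʃ].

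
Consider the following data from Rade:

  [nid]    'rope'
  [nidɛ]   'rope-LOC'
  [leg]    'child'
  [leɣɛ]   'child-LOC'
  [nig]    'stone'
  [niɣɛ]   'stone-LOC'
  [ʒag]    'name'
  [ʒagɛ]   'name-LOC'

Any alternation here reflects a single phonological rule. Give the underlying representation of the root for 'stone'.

/niɣ/

In [nig] and [niɣɛ] the final segment of 'stone' alternates: [g] ~ [ɣ].
If /g/ were underlying and a rule turned it into [ɣ] before the LOC suffix, 'name' would also alternate; but it has [g] in both [ʒag] and [ʒagɛ].
So /ɣ/ is underlying, and a rule of word-final hardening — voiced fricatives become stops word-finally — gives [g].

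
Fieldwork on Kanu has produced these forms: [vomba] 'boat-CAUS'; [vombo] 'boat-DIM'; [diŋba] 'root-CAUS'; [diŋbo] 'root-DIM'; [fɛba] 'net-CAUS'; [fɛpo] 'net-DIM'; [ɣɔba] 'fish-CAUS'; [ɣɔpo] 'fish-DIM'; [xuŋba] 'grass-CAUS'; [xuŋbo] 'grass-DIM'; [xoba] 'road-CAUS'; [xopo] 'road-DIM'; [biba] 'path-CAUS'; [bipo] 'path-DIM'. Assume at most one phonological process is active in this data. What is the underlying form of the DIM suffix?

The DIM suffix surfaces as [-bo] and [-po], depending on the final segment of the stem.
The CAUS suffix, which begins with [b], is invariant after every stem; so [b] is not altered by any rule here.
So the underlying form is /-po/, and voiceless stops become voiced after a nasal.

/-po/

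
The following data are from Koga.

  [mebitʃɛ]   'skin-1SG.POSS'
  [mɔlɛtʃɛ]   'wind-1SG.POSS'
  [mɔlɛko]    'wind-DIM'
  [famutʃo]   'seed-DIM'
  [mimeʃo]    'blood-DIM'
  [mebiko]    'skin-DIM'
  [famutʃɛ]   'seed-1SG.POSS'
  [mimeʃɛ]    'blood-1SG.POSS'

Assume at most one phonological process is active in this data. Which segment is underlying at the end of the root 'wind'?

'wind' shows [tʃ] ~ [k] at the end of the stem ([mɔlɛtʃɛ] vs [mɔlɛko]).
Compare 'seed', with invariant [tʃ] in [famutʃɛ] and [famutʃo]: an analysis with underlying /tʃ/ and a rule producing [k] before the DIM suffix would wrongly predict alternation here too.
So /k/ is underlying, and a rule of palatalization before a front vowel — /k/ becomes palato-alveolar [tʃ] before a front vowel — gives [tʃ].

/k/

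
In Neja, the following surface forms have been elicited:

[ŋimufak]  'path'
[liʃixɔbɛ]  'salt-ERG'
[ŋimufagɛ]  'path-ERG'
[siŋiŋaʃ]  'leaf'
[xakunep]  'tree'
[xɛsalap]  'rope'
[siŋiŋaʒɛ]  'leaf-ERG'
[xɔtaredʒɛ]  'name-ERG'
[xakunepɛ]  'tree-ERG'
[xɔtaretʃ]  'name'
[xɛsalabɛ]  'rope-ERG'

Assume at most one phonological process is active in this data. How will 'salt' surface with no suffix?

The stem for 'rope' ends in [p] in [xɛsalap] but [b] in [xɛsalabɛ].
Compare 'tree', with invariant [p] in [xakunep] and [xakunepɛ]: an analysis with underlying /p/ and a rule producing [b] before the ERG suffix would wrongly predict alternation here too.
Therefore /b/ is basic and [p] is derived by word-final obstruent devoicing (voiced obstruents become voiceless word-finally).
From [liʃixɔbɛ] the stem 'salt' is /liʃixɔb/; word-finally this yields [liʃixɔp].

[liʃixɔp]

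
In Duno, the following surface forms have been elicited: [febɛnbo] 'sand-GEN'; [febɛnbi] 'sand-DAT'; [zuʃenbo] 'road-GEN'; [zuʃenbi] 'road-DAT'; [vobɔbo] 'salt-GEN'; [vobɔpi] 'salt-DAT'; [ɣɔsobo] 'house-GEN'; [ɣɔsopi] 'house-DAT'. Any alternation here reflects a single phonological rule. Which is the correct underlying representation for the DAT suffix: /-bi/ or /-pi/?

The DAT suffix surfaces as [-bi] and [-pi], depending on the final segment of the stem.
By contrast the GEN suffix keeps its initial [b] throughout — that segment must be underlying.
The DAT suffix is therefore /-pi/ underlyingly, with post-nasal voicing: voiceless stops become voiced after a nasal.

/-pi/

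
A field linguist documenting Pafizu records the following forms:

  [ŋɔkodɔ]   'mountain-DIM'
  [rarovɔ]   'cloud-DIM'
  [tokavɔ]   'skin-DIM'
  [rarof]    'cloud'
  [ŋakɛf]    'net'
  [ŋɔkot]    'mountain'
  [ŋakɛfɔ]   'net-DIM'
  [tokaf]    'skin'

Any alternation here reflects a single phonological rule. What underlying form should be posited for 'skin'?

/tokav/

The root 'skin' surfaces as [tokaf] and [tokavɔ], with a stem-final [f] ~ [v] alternation.
Compare 'net', with invariant [f] in [ŋakɛf] and [ŋakɛfɔ]: an analysis with underlying /f/ and a rule producing [v] before the DIM suffix would wrongly predict alternation here too.
The alternation reflects word-final obstruent devoicing: voiced obstruents become voiceless word-finally. /v/ is underlying.
So 'skin' = /tokav/.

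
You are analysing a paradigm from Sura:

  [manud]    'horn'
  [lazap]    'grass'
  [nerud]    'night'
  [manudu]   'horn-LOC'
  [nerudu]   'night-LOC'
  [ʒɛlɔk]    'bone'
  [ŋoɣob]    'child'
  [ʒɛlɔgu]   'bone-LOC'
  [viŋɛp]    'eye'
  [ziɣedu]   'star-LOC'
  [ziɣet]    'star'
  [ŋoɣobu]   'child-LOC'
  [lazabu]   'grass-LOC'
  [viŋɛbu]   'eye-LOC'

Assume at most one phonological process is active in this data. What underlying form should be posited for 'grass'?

/lazap/

The root 'grass' surfaces as [lazabu] and [lazap], with a stem-final [b] ~ [p] alternation.
The stem 'child' ([ŋoɣobu], [ŋoɣob]) shows [b] unchanged in both environments, so [b] cannot be basic with [p] derived in isolation.
So /p/ is underlying, and a rule of intervocalic voicing — voiceless stops become voiced between vowels — gives [b].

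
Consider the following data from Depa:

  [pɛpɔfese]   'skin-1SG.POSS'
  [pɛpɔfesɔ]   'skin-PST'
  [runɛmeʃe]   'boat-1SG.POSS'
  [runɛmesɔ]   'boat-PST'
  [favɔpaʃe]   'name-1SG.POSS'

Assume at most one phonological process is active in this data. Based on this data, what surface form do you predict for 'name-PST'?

[favɔpasɔ]

In [runɛmeʃe] and [runɛmesɔ] the final segment of 'boat' alternates: [ʃ] ~ [s].
Compare 'skin', with invariant [s] in [pɛpɔfese] and [pɛpɔfesɔ]: an analysis with underlying /s/ and a rule producing [ʃ] before the 1SG.POSS suffix would wrongly predict alternation here too.
Therefore /ʃ/ is basic and [s] is derived by depalatalization (palato-alveolar /ʃ/ becomes [s] when no front vowel follows).
The one attested form of 'name', [favɔpaʃe], shows underlying /favɔpaʃ/. Applying the same rule when no front vowel follows gives [favɔpasɔ].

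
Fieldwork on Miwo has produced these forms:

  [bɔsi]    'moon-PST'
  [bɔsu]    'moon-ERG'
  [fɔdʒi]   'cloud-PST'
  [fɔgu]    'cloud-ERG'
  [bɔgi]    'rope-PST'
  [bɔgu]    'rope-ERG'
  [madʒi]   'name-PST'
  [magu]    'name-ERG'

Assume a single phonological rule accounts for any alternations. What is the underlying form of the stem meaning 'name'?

/madʒ/

The stem for 'name' ends in [dʒ] in [madʒi] but [g] in [magu].
If /g/ were underlying and a rule turned it into [dʒ] before the PST suffix, 'rope' would also alternate; but it has [g] in both [bɔgi] and [bɔgu].
The underlying segment must be /dʒ/; palato-alveolar /dʒ/ becomes [g] when no front vowel follows, yielding [g] there.
Hence 'name' is /madʒ/ underlyingly.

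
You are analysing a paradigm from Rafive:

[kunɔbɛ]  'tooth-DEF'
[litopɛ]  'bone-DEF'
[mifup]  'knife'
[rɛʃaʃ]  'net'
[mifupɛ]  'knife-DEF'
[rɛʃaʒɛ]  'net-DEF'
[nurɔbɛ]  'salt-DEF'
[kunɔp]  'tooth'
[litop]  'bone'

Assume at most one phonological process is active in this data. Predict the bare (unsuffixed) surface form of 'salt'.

The root 'tooth' surfaces as [kunɔp] and [kunɔbɛ], with a stem-final [p] ~ [b] alternation.
If /p/ were underlying and a rule turned it into [b] before the DEF suffix, 'bone' would also alternate; but it has [p] in both [litop] and [litopɛ].
The underlying segment must be /b/; voiced obstruents become voiceless word-finally, yielding [p] there.
The one attested form of 'salt', [nurɔbɛ], shows underlying /nurɔb/. Applying the same rule word-finally gives [nurɔp].

[nurɔp]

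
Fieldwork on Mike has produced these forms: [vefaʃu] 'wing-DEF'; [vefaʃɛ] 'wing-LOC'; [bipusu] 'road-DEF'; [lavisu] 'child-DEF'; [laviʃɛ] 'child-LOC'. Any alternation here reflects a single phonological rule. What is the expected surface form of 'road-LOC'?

[bipuʃɛ]

The root 'child' surfaces as [lavisu] and [laviʃɛ], with a stem-final [s] ~ [ʃ] alternation.
Compare 'wing', with invariant [ʃ] in [vefaʃu] and [vefaʃɛ]: an analysis with underlying /ʃ/ and a rule producing [s] before the DEF suffix would wrongly predict alternation here too.
So /s/ is underlying, and a rule of palatalization before a front vowel — /s/ becomes palato-alveolar [ʃ] before a front vowel — gives [ʃ].
The one attested form of 'road', [bipusu], shows underlying /bipus/. Applying the same rule before a front vowel gives [bipuʃɛ].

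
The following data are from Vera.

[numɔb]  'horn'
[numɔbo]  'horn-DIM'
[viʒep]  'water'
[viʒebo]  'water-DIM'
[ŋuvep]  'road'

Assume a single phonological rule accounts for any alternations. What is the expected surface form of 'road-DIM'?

The stem for 'water' ends in [p] in [viʒep] but [b] in [viʒebo].
But 'horn' keeps [b] in both environments ([numɔb], [numɔbo]), so there is no rule changing /b/ to [p] in isolation.
So /p/ is underlying, and a rule of intervocalic voicing — voiceless stops become voiced between vowels — gives [b].
From [ŋuvep] the stem 'road' is /ŋuvep/; between vowels this yields [ŋuvebo].

[ŋuvebo]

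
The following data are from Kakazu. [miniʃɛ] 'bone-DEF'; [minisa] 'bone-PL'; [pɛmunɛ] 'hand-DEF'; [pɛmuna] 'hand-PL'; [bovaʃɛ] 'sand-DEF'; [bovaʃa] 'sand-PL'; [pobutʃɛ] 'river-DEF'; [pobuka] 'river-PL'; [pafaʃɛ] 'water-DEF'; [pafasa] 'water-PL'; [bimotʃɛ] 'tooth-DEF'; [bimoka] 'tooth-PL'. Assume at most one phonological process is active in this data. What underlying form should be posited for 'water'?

/pafas/

The stem for 'water' ends in [ʃ] in [pafaʃɛ] but [s] in [pafasa].
If /ʃ/ were underlying and a rule turned it into [s] before the PL suffix, 'sand' would also alternate; but it has [ʃ] in both [bovaʃɛ] and [bovaʃa].
Therefore /s/ is basic and [ʃ] is derived by palatalization before a front vowel (/k/ and /s/ become palato-alveolar [tʃ] and [ʃ] before a front vowel).
So 'water' = /pafas/.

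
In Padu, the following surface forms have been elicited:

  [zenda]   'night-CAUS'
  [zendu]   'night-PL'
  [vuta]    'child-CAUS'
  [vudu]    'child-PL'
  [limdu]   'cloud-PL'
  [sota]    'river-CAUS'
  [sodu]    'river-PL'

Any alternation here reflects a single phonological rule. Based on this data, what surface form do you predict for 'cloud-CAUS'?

[limda]

The CAUS morpheme has two allomorphs, [-da] and [-ta].
By contrast the PL suffix keeps its initial [d] throughout — that segment must be underlying.
So the underlying form is /-ta/, and voiceless stops become voiced after a nasal.
After 'cloud', which ends in a nasal, the suffix surfaces as [-da], giving [limda].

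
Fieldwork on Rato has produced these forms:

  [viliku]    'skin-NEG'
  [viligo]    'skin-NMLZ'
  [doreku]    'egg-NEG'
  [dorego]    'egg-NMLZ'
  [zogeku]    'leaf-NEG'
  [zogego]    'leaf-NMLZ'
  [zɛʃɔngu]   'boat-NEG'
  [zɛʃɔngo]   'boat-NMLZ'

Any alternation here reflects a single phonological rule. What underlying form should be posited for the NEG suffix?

/-ku/

The NEG morpheme has two allomorphs, [-gu] and [-ku].
The NMLZ suffix, which begins with [g], is invariant after every stem; so [g] is not altered by any rule here.
The NEG suffix is therefore /-ku/ underlyingly, with post-nasal voicing: voiceless stops become voiced after a nasal.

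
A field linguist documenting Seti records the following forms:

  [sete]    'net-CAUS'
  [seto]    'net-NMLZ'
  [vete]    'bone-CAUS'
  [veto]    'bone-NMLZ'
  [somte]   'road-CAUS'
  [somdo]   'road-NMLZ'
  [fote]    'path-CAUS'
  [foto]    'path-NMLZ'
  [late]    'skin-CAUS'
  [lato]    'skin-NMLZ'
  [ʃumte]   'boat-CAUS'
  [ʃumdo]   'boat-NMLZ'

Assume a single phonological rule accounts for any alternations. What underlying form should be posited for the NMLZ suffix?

The NMLZ morpheme has two allomorphs, [-do] and [-to].
By contrast the CAUS suffix keeps its initial [t] throughout — that segment must be underlying.
The NMLZ suffix is therefore /-do/ underlyingly, with post-vocalic devoicing: voiced stops become voiceless after a vowel.

/-do/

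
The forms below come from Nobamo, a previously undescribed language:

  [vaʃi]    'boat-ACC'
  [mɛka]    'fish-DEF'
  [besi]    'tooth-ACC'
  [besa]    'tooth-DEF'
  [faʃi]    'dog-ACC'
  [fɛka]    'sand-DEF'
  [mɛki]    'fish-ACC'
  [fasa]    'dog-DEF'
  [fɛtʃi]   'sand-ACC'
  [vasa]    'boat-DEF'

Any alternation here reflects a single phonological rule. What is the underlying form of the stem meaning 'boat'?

/vaʃ/

'boat' shows [ʃ] ~ [s] at the end of the stem ([vaʃi] vs [vasa]).
Compare 'tooth', with invariant [s] in [besi] and [besa]: an analysis with underlying /s/ and a rule producing [ʃ] before the ACC suffix would wrongly predict alternation here too.
The underlying segment must be /ʃ/; palato-alveolar /tʃ/ and /ʃ/ become [k] and [s] when no front vowel follows, yielding [s] there.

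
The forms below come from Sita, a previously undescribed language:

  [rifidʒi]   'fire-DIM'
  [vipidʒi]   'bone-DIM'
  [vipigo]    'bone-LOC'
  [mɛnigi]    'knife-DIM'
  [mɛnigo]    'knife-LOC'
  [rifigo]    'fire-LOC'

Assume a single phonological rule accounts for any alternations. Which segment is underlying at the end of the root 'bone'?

In [vipidʒi] and [vipigo] the final segment of 'bone' alternates: [dʒ] ~ [g].
Compare 'knife', with invariant [g] in [mɛnigi] and [mɛnigo]: an analysis with underlying /g/ and a rule producing [dʒ] before the DIM suffix would wrongly predict alternation here too.
The underlying segment must be /dʒ/; palato-alveolar /dʒ/ becomes [g] when no front vowel follows, yielding [g] there.

/dʒ/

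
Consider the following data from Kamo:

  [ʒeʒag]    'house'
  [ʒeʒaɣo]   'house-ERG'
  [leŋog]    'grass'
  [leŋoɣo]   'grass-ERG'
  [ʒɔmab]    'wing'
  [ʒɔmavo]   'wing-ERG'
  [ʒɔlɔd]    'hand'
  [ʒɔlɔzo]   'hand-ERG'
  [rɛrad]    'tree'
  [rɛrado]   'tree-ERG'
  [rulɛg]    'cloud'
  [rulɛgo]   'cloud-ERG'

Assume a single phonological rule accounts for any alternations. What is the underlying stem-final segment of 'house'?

In [ʒeʒag] and [ʒeʒaɣo] the final segment of 'house' alternates: [g] ~ [ɣ].
But 'cloud' keeps [g] in both environments ([rulɛg], [rulɛgo]), so there is no rule changing /g/ to [ɣ] before the ERG suffix.
Therefore /ɣ/ is basic and [g] is derived by word-final hardening (voiced fricatives become stops word-finally).

/ɣ/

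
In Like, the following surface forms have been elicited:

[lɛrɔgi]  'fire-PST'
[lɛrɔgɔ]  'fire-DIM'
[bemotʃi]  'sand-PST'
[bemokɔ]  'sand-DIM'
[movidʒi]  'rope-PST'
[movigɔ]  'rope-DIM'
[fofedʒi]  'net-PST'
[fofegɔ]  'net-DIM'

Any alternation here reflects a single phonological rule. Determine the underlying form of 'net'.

The root 'net' surfaces as [fofedʒi] and [fofegɔ], with a stem-final [dʒ] ~ [g] alternation.
But 'fire' keeps [g] in both environments ([lɛrɔgi], [lɛrɔgɔ]), so there is no rule changing /g/ to [dʒ] before the PST suffix.
The alternation reflects depalatalization: palato-alveolar /tʃ/ and /dʒ/ become [k] and [g] when no front vowel follows. /dʒ/ is underlying.
So 'net' = /fofedʒ/.

/fofedʒ/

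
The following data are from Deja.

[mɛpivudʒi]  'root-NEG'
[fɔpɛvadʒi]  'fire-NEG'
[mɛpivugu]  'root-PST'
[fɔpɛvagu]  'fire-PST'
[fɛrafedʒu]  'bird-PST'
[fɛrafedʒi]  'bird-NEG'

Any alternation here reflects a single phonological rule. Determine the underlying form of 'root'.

The root 'root' surfaces as [mɛpivugu] and [mɛpivudʒi], with a stem-final [g] ~ [dʒ] alternation.
If /dʒ/ were underlying and a rule turned it into [g] before the PST suffix, 'bird' would also alternate; but it has [dʒ] in both [fɛrafedʒu] and [fɛrafedʒi].
The underlying segment must be /g/; /g/ becomes palato-alveolar [dʒ] before a front vowel, yielding [dʒ] there.
The underlying form of 'root' is therefore /mɛpivug/.

/mɛpivug/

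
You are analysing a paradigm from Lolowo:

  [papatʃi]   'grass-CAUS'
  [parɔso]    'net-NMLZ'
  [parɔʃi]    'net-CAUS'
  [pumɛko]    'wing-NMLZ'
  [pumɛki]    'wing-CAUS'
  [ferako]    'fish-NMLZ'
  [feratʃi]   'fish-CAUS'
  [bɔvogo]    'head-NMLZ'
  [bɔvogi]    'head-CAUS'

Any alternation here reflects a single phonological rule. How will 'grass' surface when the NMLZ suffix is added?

'fish' shows [k] ~ [tʃ] at the end of the stem ([ferako] vs [feratʃi]).
The stem 'wing' ([pumɛko], [pumɛki]) shows [k] unchanged in both environments, so [k] cannot be basic with [tʃ] derived before the CAUS suffix.
The underlying segment must be /tʃ/; palato-alveolar /tʃ/ and /ʃ/ become [k] and [s] when no front vowel follows, yielding [k] there.
The one attested form of 'grass', [papatʃi], shows underlying /papatʃ/. Applying the same rule when no front vowel follows gives [papako].

[papako]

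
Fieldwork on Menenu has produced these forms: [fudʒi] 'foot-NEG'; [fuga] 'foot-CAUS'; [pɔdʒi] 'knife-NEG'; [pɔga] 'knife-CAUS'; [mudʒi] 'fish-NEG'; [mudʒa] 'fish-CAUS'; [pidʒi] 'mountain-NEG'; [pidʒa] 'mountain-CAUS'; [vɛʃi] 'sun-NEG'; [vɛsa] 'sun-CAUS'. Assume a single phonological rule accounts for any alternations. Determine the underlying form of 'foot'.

The stem for 'foot' ends in [dʒ] in [fudʒi] but [g] in [fuga].
The stem 'fish' ([mudʒi], [mudʒa]) shows [dʒ] unchanged in both environments, so [dʒ] cannot be basic with [g] derived before the CAUS suffix.
The underlying segment must be /g/; /g/ and /s/ become palato-alveolar [dʒ] and [ʃ] before a front vowel, yielding [dʒ] there.
So 'foot' = /fug/.

/fug/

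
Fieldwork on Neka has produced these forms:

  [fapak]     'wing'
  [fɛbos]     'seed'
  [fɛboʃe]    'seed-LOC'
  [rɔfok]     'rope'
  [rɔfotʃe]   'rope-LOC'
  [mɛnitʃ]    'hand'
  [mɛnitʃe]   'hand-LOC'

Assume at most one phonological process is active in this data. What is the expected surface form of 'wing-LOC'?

The stem for 'rope' ends in [k] in [rɔfok] but [tʃ] in [rɔfotʃe].
Compare 'hand', with invariant [tʃ] in [mɛnitʃ] and [mɛnitʃe]: an analysis with underlying /tʃ/ and a rule producing [k] in isolation would wrongly predict alternation here too.
The underlying segment must be /k/; /k/ and /s/ become palato-alveolar [tʃ] and [ʃ] before a front vowel, yielding [tʃ] there.
From [fapak] the stem 'wing' is /fapak/; before a front vowel this yields [fapatʃe].

[fapatʃe]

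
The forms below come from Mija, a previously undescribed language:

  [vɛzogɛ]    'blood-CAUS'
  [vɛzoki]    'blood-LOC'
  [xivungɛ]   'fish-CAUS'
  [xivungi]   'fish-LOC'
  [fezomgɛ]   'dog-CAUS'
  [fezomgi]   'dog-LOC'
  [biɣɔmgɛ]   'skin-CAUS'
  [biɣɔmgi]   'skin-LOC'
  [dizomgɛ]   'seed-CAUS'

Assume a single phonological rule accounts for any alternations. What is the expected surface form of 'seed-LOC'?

[dizomgi]

The LOC morpheme has two allomorphs, [-gi] and [-ki].
By contrast the CAUS suffix keeps its initial [g] throughout — that segment must be underlying.
So the underlying form is /-ki/, and voiceless stops become voiced after a nasal.
After 'seed', which ends in a nasal, the suffix surfaces as [-gi], giving [dizomgi].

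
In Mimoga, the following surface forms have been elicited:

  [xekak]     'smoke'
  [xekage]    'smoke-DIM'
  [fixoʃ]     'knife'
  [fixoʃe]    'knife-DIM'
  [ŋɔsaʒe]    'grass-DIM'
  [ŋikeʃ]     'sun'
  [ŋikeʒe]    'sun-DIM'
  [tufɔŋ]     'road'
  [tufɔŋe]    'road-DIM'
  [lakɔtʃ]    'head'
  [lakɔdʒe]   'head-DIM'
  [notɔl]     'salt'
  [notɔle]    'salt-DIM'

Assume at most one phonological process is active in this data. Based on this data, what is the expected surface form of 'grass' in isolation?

The root 'sun' surfaces as [ŋikeʃ] and [ŋikeʒe], with a stem-final [ʃ] ~ [ʒ] alternation.
The stem 'knife' ([fixoʃ], [fixoʃe]) shows [ʃ] unchanged in both environments, so [ʃ] cannot be basic with [ʒ] derived before the DIM suffix.
Therefore /ʒ/ is basic and [ʃ] is derived by word-final obstruent devoicing (voiced obstruents become voiceless word-finally).
From [ŋɔsaʒe] the stem 'grass' is /ŋɔsaʒ/; word-finally this yields [ŋɔsaʃ].

[ŋɔsaʃ]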